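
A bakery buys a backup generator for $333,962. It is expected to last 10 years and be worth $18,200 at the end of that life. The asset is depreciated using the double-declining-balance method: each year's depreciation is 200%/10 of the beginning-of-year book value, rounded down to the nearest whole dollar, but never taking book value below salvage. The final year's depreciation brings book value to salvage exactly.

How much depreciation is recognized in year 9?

Depreciable base = $333,962 − $18,200 = $315,762.
Year 1: ⌊$333,962 × 200%/10⌋ = $66,792. Book value $267,170.
Year 2: ⌊$267,170 × 200%/10⌋ = $53,434. Book value $213,736.
Year 3: ⌊$213,736 × 200%/10⌋ = $42,747. Book value $170,989.
Year 4: ⌊$170,989 × 200%/10⌋ = $34,197. Book value $136,792.
Year 5: ⌊$136,792 × 200%/10⌋ = $27,358. Book value $109,434.
Year 6: ⌊$109,434 × 200%/10⌋ = $21,886. Book value $87,548.
Year 7: ⌊$87,548 × 200%/10⌋ = $17,509. Book value $70,039.
Year 8: ⌊$70,039 × 200%/10⌋ = $14,007. Book value $56,032.
Year 9: ⌊$56,032 × 200%/10⌋ = $11,206. Book value $44,826.

$11,206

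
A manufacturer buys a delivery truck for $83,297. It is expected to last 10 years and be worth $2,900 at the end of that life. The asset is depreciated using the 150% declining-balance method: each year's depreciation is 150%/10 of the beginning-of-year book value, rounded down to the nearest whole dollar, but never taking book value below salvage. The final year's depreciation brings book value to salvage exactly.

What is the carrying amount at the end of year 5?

Depreciable base = $83,297 − $2,900 = $80,397.
Year 1: ⌊$83,297 × 150%/10⌋ = $12,494. Book value $70,803.
Year 2: ⌊$70,803 × 150%/10⌋ = $10,620. Book value $60,183.
Year 3: ⌊$60,183 × 150%/10⌋ = $9,027. Book value $51,156.
Year 4: ⌊$51,156 × 150%/10⌋ = $7,673. Book value $43,483.
Year 5: ⌊$43,483 × 150%/10⌋ = $6,522. Book value $36,961.

$36,961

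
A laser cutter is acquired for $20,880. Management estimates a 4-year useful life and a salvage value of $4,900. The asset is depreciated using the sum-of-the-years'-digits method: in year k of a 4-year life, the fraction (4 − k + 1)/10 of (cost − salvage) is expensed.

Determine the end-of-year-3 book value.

Depreciable base = $20,880 − $4,900 = $15,980.
Sum of the years' digits = 4+3+2+1 = 10.
Year 1: $15,980 × 4/10 = $6,392. Book value $14,488.
Year 2: $15,980 × 3/10 = $4,794. Book value $9,694.
Year 3: $15,980 × 2/10 = $3,196. Book value $6,498.

$6,498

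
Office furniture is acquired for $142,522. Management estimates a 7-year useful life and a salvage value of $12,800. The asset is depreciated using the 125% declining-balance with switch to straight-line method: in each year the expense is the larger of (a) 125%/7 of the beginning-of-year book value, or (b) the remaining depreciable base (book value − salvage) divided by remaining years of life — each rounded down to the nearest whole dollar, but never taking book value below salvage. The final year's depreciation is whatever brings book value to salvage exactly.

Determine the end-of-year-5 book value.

Depreciable base = $142,522 − $12,800 = $129,722.
Year 1: DB = ⌊$142,522 × 125%/7⌋ = $25,450; SL = ⌊$129,722/7⌋ = $18,531 → take DB $25,450. Book value $117,072.
Year 2: DB = ⌊$117,072 × 125%/7⌋ = $20,905; SL = ⌊$104,272/6⌋ = $17,378 → take DB $20,905. Book value $96,167.
Year 3: DB = ⌊$96,167 × 125%/7⌋ = $17,172; SL = ⌊$83,367/5⌋ = $16,673 → take DB $17,172. Book value $78,995.
Year 4: DB = ⌊$78,995 × 125%/7⌋ = $14,106; SL = ⌊$66,195/4⌋ = $16,548 → take SL $16,548. Book value $62,447.
Year 5: DB = ⌊$62,447 × 125%/7⌋ = $11,151; SL = ⌊$49,647/3⌋ = $16,549 → take SL $16,549. Book value $45,898.

$45,898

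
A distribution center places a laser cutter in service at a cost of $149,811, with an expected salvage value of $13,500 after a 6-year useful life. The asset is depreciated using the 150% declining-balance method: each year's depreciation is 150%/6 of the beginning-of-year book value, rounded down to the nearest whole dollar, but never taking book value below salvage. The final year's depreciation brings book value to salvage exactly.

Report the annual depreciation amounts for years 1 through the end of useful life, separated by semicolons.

$37,452; $28,089; $21,067; $15,800; $11,850; $22,053

Depreciable base = $149,811 − $13,500 = $136,311.
Year 1: ⌊$149,811 × 150%/6⌋ = $37,452. Book value $112,359.
Year 2: ⌊$112,359 × 150%/6⌋ = $28,089. Book value $84,270.
Year 3: ⌊$84,270 × 150%/6⌋ = $21,067. Book value $63,203.
Year 4: ⌊$63,203 × 150%/6⌋ = $15,800. Book value $47,403.
Year 5: ⌊$47,403 × 150%/6⌋ = $11,850. Book value $35,553.
Year 6 (final): $35,553 − $13,500 = $22,053. Book value $13,500.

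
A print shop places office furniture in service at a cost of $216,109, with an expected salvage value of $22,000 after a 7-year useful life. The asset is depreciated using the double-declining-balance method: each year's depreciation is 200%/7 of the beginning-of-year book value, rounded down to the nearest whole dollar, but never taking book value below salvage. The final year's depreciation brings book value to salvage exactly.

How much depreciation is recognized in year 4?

Depreciable base = $216,109 − $22,000 = $194,109.
Year 1: ⌊$216,109 × 200%/7⌋ = $61,745. Book value $154,364.
Year 2: ⌊$154,364 × 200%/7⌋ = $44,104. Book value $110,260.
Year 3: ⌊$110,260 × 200%/7⌋ = $31,502. Book value $78,758.
Year 4: ⌊$78,758 × 200%/7⌋ = $22,502. Book value $56,256.

$22,502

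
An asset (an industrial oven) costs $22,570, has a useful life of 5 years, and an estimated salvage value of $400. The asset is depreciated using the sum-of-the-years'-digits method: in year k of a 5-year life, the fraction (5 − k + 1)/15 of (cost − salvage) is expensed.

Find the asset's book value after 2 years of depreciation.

Depreciable base = $22,570 − $400 = $22,170.
Sum of the years' digits = 5+4+3+2+1 = 15.
Year 1: $22,170 × 5/15 = $7,390. Book value $15,180.
Year 2: $22,170 × 4/15 = $5,912. Book value $9,268.

$9,268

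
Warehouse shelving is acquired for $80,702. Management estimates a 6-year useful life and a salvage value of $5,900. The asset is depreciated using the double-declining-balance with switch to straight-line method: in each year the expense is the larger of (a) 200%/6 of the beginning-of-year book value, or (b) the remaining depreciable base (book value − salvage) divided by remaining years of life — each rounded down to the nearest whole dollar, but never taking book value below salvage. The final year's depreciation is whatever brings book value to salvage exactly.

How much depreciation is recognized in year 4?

$7,970

Depreciable base = $80,702 − $5,900 = $74,802.
Year 1: DB = ⌊$80,702 × 200%/6⌋ = $26,900; SL = ⌊$74,802/6⌋ = $12,467 → take DB $26,900. Book value $53,802.
Year 2: DB = ⌊$53,802 × 200%/6⌋ = $17,934; SL = ⌊$47,902/5⌋ = $9,580 → take DB $17,934. Book value $35,868.
Year 3: DB = ⌊$35,868 × 200%/6⌋ = $11,956; SL = ⌊$29,968/4⌋ = $7,492 → take DB $11,956. Book value $23,912.
Year 4: DB = ⌊$23,912 × 200%/6⌋ = $7,970; SL = ⌊$18,012/3⌋ = $6,004 → take DB $7,970. Book value $15,942.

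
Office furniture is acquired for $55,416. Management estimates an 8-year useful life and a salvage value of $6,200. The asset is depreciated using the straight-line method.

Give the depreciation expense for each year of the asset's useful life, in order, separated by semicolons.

$6,152; $6,152; $6,152; $6,152; $6,152; $6,152; $6,152; $6,152

Depreciable base = $55,416 − $6,200 = $49,216.
Annual expense = $49,216 / 8 = $6,152.
End of year 1: book value $49,264.
End of year 2: book value $43,112.
End of year 3: book value $36,960.
End of year 4: book value $30,808.
End of year 5: book value $24,656.
End of year 6: book value $18,504.
End of year 7: book value $12,352.
End of year 8: book value $6,200.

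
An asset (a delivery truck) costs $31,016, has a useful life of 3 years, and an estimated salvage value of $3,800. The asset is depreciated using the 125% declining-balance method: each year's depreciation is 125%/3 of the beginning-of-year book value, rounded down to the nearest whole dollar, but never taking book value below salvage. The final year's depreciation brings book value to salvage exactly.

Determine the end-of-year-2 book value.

Depreciable base = $31,016 − $3,800 = $27,216.
Year 1: ⌊$31,016 × 125%/3⌋ = $12,923. Book value $18,093.
Year 2: ⌊$18,093 × 125%/3⌋ = $7,538. Book value $10,555.

$10,555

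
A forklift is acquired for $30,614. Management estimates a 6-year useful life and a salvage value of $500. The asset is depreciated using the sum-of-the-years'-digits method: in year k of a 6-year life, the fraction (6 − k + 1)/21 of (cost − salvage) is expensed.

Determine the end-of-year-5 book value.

Depreciable base = $30,614 − $500 = $30,114.
Sum of the years' digits = 6+5+4+3+2+1 = 21.
Year 1: $30,114 × 6/21 = $8,604. Book value $22,010.
Year 2: $30,114 × 5/21 = $7,170. Book value $14,840.
Year 3: $30,114 × 4/21 = $5,736. Book value $9,104.
Year 4: $30,114 × 3/21 = $4,302. Book value $4,802.
Year 5: $30,114 × 2/21 = $2,868. Book value $1,934.

$1,934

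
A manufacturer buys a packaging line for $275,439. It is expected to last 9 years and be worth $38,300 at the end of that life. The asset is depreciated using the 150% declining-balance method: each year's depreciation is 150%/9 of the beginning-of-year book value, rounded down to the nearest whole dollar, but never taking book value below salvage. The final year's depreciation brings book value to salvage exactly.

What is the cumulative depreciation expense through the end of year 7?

Depreciable base = $275,439 − $38,300 = $237,139.
Year 1: ⌊$275,439 × 150%/9⌋ = $45,906. Book value $229,533.
Year 2: ⌊$229,533 × 150%/9⌋ = $38,255. Book value $191,278.
Year 3: ⌊$191,278 × 150%/9⌋ = $31,879. Book value $159,399.
Year 4: ⌊$159,399 × 150%/9⌋ = $26,566. Book value $132,833.
Year 5: ⌊$132,833 × 150%/9⌋ = $22,138. Book value $110,695.
Year 6: ⌊$110,695 × 150%/9⌋ = $18,449. Book value $92,246.
Year 7: ⌊$92,246 × 150%/9⌋ = $15,374. Book value $76,872.
Accumulated through year 7 = $275,439 − $76,872 = $198,567.

$198,567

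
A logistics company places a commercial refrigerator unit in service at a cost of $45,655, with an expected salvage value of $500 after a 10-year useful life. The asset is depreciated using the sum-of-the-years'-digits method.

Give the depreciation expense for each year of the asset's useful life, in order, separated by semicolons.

$8,210; $7,389; $6,568; $5,747; $4,926; $4,105; $3,284; $2,463; $1,642; $821

Depreciable base = $45,655 − $500 = $45,155.
Sum of the years' digits = 10+9+8+7+6+5+4+3+2+1 = 55.
Year 1: $45,155 × 10/55 = $8,210. Book value $37,445.
Year 2: $45,155 × 9/55 = $7,389. Book value $30,056.
Year 3: $45,155 × 8/55 = $6,568. Book value $23,488.
Year 4: $45,155 × 7/55 = $5,747. Book value $17,741.
Year 5: $45,155 × 6/55 = $4,926. Book value $12,815.
Year 6: $45,155 × 5/55 = $4,105. Book value $8,710.
Year 7: $45,155 × 4/55 = $3,284. Book value $5,426.
Year 8: $45,155 × 3/55 = $2,463. Book value $2,963.
Year 9: $45,155 × 2/55 = $1,642. Book value $1,321.
Year 10: $45,155 × 1/55 = $821. Book value $500.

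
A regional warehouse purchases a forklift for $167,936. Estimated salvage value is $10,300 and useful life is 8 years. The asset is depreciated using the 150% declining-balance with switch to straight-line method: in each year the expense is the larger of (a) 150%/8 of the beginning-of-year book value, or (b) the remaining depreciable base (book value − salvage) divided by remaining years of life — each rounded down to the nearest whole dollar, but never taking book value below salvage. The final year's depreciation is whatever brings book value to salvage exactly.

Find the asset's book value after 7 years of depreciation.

$26,022

Depreciable base = $167,936 − $10,300 = $157,636.
Year 1: DB = ⌊$167,936 × 150%/8⌋ = $31,488; SL = ⌊$157,636/8⌋ = $19,704 → take DB $31,488. Book value $136,448.
Year 2: DB = ⌊$136,448 × 150%/8⌋ = $25,584; SL = ⌊$126,148/7⌋ = $18,021 → take DB $25,584. Book value $110,864.
Year 3: DB = ⌊$110,864 × 150%/8⌋ = $20,787; SL = ⌊$100,564/6⌋ = $16,760 → take DB $20,787. Book value $90,077.
Year 4: DB = ⌊$90,077 × 150%/8⌋ = $16,889; SL = ⌊$79,777/5⌋ = $15,955 → take DB $16,889. Book value $73,188.
Year 5: DB = ⌊$73,188 × 150%/8⌋ = $13,722; SL = ⌊$62,888/4⌋ = $15,722 → take SL $15,722. Book value $57,466.
Year 6: DB = ⌊$57,466 × 150%/8⌋ = $10,774; SL = ⌊$47,166/3⌋ = $15,722 → take SL $15,722. Book value $41,744.
Year 7: DB = ⌊$41,744 × 150%/8⌋ = $7,827; SL = ⌊$31,444/2⌋ = $15,722 → take SL $15,722. Book value $26,022.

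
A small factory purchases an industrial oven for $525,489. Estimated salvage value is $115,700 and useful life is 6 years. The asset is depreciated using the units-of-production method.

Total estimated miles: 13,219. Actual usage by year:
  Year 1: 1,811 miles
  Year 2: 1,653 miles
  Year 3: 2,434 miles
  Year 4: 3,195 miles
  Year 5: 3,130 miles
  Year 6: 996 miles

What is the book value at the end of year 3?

$342,651

Depreciable base = $525,489 − $115,700 = $409,789.
Rate = $409,789 / 13,219 miles = $31 per mile.
Year 1: 1,811 × $31 = $56,141. Book value $469,348.
Year 2: 1,653 × $31 = $51,243. Book value $418,105.
Year 3: 2,434 × $31 = $75,454. Book value $342,651.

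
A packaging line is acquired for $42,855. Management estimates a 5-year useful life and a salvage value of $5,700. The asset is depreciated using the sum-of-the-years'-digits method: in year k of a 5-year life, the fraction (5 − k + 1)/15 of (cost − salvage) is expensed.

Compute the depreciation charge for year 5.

$2,477

Depreciable base = $42,855 − $5,700 = $37,155.
Sum of the years' digits = 5+4+3+2+1 = 15.
Year 1: $37,155 × 5/15 = $12,385. Book value $30,470.
Year 2: $37,155 × 4/15 = $9,908. Book value $20,562.
Year 3: $37,155 × 3/15 = $7,431. Book value $13,131.
Year 4: $37,155 × 2/15 = $4,954. Book value $8,177.
Year 5: $37,155 × 1/15 = $2,477. Book value $5,700.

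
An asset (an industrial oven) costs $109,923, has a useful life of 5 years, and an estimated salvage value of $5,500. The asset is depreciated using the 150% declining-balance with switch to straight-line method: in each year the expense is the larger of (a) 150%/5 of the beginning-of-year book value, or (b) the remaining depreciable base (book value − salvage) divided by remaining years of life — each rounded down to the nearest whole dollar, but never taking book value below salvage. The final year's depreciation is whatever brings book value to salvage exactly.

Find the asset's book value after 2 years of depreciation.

$53,863

Depreciable base = $109,923 − $5,500 = $104,423.
Year 1: DB = ⌊$109,923 × 150%/5⌋ = $32,976; SL = ⌊$104,423/5⌋ = $20,884 → take DB $32,976. Book value $76,947.
Year 2: DB = ⌊$76,947 × 150%/5⌋ = $23,084; SL = ⌊$71,447/4⌋ = $17,861 → take DB $23,084. Book value $53,863.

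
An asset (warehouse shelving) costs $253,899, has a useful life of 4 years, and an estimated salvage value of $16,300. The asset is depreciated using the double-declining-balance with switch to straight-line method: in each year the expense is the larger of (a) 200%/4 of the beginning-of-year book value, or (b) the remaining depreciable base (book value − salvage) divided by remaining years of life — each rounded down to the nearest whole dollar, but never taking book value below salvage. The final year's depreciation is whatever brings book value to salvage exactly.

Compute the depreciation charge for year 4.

$15,438

Depreciable base = $253,899 − $16,300 = $237,599.
Year 1: DB = ⌊$253,899 × 200%/4⌋ = $126,949; SL = ⌊$237,599/4⌋ = $59,399 → take DB $126,949. Book value $126,950.
Year 2: DB = ⌊$126,950 × 200%/4⌋ = $63,475; SL = ⌊$110,650/3⌋ = $36,883 → take DB $63,475. Book value $63,475.
Year 3: DB = ⌊$63,475 × 200%/4⌋ = $31,737; SL = ⌊$47,175/2⌋ = $23,587 → take DB $31,737. Book value $31,738.
Year 4 (final): $31,738 − $16,300 = $15,438. Book value $16,300.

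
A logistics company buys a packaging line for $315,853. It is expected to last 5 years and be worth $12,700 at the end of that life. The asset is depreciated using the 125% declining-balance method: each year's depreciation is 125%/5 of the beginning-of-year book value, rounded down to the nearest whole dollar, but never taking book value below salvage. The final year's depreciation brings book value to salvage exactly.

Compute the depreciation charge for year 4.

Depreciable base = $315,853 − $12,700 = $303,153.
Year 1: ⌊$315,853 × 125%/5⌋ = $78,963. Book value $236,890.
Year 2: ⌊$236,890 × 125%/5⌋ = $59,222. Book value $177,668.
Year 3: ⌊$177,668 × 125%/5⌋ = $44,417. Book value $133,251.
Year 4: ⌊$133,251 × 125%/5⌋ = $33,312. Book value $99,939.

$33,312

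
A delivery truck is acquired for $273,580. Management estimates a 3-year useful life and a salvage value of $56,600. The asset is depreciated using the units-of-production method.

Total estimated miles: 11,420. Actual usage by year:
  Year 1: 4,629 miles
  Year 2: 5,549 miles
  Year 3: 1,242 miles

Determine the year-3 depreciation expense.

Depreciable base = $273,580 − $56,600 = $216,980.
Rate = $216,980 / 11,420 miles = $19 per mile.
Year 1: 4,629 × $19 = $87,951. Book value $185,629.
Year 2: 5,549 × $19 = $105,431. Book value $80,198.
Year 3: 1,242 × $19 = $23,598. Book value $56,600.

$23,598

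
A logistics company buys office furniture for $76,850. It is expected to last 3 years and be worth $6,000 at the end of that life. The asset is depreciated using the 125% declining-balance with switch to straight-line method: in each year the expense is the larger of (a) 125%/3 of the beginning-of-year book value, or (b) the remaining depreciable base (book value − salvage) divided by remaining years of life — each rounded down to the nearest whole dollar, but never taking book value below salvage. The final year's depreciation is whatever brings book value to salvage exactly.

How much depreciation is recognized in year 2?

Depreciable base = $76,850 − $6,000 = $70,850.
Year 1: DB = ⌊$76,850 × 125%/3⌋ = $32,020; SL = ⌊$70,850/3⌋ = $23,616 → take DB $32,020. Book value $44,830.
Year 2: DB = ⌊$44,830 × 125%/3⌋ = $18,679; SL = ⌊$38,830/2⌋ = $19,415 → take SL $19,415. Book value $25,415.

$19,415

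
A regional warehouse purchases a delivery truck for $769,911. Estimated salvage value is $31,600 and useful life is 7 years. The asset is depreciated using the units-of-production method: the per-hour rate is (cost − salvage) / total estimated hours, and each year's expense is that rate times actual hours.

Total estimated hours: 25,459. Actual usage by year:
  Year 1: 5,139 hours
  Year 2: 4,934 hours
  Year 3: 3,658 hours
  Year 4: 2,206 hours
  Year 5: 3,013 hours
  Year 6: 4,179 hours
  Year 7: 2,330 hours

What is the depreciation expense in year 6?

Depreciable base = $769,911 − $31,600 = $738,311.
Rate = $738,311 / 25,459 hours = $29 per hour.
Year 1: 5,139 × $29 = $149,031. Book value $620,880.
Year 2: 4,934 × $29 = $143,086. Book value $477,794.
Year 3: 3,658 × $29 = $106,082. Book value $371,712.
Year 4: 2,206 × $29 = $63,974. Book value $307,738.
Year 5: 3,013 × $29 = $87,377. Book value $220,361.
Year 6: 4,179 × $29 = $121,191. Book value $99,170.

$121,191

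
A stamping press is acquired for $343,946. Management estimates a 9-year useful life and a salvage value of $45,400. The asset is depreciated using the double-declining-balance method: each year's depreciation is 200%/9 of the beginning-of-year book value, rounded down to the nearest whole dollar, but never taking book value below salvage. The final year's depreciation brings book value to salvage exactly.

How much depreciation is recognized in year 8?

Depreciable base = $343,946 − $45,400 = $298,546.
Year 1: ⌊$343,946 × 200%/9⌋ = $76,432. Book value $267,514.
Year 2: ⌊$267,514 × 200%/9⌋ = $59,447. Book value $208,067.
Year 3: ⌊$208,067 × 200%/9⌋ = $46,237. Book value $161,830.
Year 4: ⌊$161,830 × 200%/9⌋ = $35,962. Book value $125,868.
Year 5: ⌊$125,868 × 200%/9⌋ = $27,970. Book value $97,898.
Year 6: ⌊$97,898 × 200%/9⌋ = $21,755. Book value $76,143.
Year 7: ⌊$76,143 × 200%/9⌋ = $16,920. Book value $59,223.
Year 8: ⌊$59,223 × 200%/9⌋ = $13,160. Book value $46,063.

$13,160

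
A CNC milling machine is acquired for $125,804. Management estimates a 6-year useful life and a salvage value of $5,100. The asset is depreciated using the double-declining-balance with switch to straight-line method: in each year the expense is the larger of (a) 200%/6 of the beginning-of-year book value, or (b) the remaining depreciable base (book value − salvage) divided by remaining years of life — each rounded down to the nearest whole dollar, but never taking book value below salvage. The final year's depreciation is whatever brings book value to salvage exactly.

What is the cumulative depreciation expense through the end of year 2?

Depreciable base = $125,804 − $5,100 = $120,704.
Year 1: DB = ⌊$125,804 × 200%/6⌋ = $41,934; SL = ⌊$120,704/6⌋ = $20,117 → take DB $41,934. Book value $83,870.
Year 2: DB = ⌊$83,870 × 200%/6⌋ = $27,956; SL = ⌊$78,770/5⌋ = $15,754 → take DB $27,956. Book value $55,914.
Accumulated through year 2 = $125,804 − $55,914 = $69,890.

$69,890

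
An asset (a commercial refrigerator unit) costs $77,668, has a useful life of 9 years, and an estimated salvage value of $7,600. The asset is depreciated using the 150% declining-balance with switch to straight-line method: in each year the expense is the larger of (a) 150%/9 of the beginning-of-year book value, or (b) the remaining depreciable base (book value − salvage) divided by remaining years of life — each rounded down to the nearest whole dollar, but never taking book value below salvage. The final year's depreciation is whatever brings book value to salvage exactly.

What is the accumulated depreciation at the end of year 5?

Depreciable base = $77,668 − $7,600 = $70,068.
Year 1: DB = ⌊$77,668 × 150%/9⌋ = $12,944; SL = ⌊$70,068/9⌋ = $7,785 → take DB $12,944. Book value $64,724.
Year 2: DB = ⌊$64,724 × 150%/9⌋ = $10,787; SL = ⌊$57,124/8⌋ = $7,140 → take DB $10,787. Book value $53,937.
Year 3: DB = ⌊$53,937 × 150%/9⌋ = $8,989; SL = ⌊$46,337/7⌋ = $6,619 → take DB $8,989. Book value $44,948.
Year 4: DB = ⌊$44,948 × 150%/9⌋ = $7,491; SL = ⌊$37,348/6⌋ = $6,224 → take DB $7,491. Book value $37,457.
Year 5: DB = ⌊$37,457 × 150%/9⌋ = $6,242; SL = ⌊$29,857/5⌋ = $5,971 → take DB $6,242. Book value $31,215.
Accumulated through year 5 = $77,668 − $31,215 = $46,453.

$46,453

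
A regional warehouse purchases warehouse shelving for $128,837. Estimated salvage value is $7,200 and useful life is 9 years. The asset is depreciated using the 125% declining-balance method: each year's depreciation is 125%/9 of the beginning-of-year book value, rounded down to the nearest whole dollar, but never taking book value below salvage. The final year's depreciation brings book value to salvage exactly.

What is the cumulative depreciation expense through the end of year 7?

Depreciable base = $128,837 − $7,200 = $121,637.
Year 1: ⌊$128,837 × 125%/9⌋ = $17,894. Book value $110,943.
Year 2: ⌊$110,943 × 125%/9⌋ = $15,408. Book value $95,535.
Year 3: ⌊$95,535 × 125%/9⌋ = $13,268. Book value $82,267.
Year 4: ⌊$82,267 × 125%/9⌋ = $11,425. Book value $70,842.
Year 5: ⌊$70,842 × 125%/9⌋ = $9,839. Book value $61,003.
Year 6: ⌊$61,003 × 125%/9⌋ = $8,472. Book value $52,531.
Year 7: ⌊$52,531 × 125%/9⌋ = $7,295. Book value $45,236.
Accumulated through year 7 = $128,837 − $45,236 = $83,601.

$83,601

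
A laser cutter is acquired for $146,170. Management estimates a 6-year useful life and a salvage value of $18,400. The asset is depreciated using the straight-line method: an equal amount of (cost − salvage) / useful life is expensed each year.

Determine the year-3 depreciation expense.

Depreciable base = $146,170 − $18,400 = $127,770.
Annual expense = $127,770 / 6 = $21,295.

$21,295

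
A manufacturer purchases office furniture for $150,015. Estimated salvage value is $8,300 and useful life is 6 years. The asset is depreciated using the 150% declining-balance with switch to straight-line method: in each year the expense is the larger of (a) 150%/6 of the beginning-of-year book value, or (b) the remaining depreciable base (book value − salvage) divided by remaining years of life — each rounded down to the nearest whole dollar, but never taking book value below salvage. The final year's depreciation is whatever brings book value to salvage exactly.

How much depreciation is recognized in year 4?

$18,329

Depreciable base = $150,015 − $8,300 = $141,715.
Year 1: DB = ⌊$150,015 × 150%/6⌋ = $37,503; SL = ⌊$141,715/6⌋ = $23,619 → take DB $37,503. Book value $112,512.
Year 2: DB = ⌊$112,512 × 150%/6⌋ = $28,128; SL = ⌊$104,212/5⌋ = $20,842 → take DB $28,128. Book value $84,384.
Year 3: DB = ⌊$84,384 × 150%/6⌋ = $21,096; SL = ⌊$76,084/4⌋ = $19,021 → take DB $21,096. Book value $63,288.
Year 4: DB = ⌊$63,288 × 150%/6⌋ = $15,822; SL = ⌊$54,988/3⌋ = $18,329 → take SL $18,329. Book value $44,959.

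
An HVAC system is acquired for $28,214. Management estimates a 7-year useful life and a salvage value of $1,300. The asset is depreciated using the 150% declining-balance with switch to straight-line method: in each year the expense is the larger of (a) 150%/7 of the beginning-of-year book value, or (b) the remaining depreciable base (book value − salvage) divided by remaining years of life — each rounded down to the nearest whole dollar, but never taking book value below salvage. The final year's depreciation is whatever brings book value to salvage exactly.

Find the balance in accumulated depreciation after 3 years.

$14,527

Depreciable base = $28,214 − $1,300 = $26,914.
Year 1: DB = ⌊$28,214 × 150%/7⌋ = $6,045; SL = ⌊$26,914/7⌋ = $3,844 → take DB $6,045. Book value $22,169.
Year 2: DB = ⌊$22,169 × 150%/7⌋ = $4,750; SL = ⌊$20,869/6⌋ = $3,478 → take DB $4,750. Book value $17,419.
Year 3: DB = ⌊$17,419 × 150%/7⌋ = $3,732; SL = ⌊$16,119/5⌋ = $3,223 → take DB $3,732. Book value $13,687.
Accumulated through year 3 = $28,214 − $13,687 = $14,527.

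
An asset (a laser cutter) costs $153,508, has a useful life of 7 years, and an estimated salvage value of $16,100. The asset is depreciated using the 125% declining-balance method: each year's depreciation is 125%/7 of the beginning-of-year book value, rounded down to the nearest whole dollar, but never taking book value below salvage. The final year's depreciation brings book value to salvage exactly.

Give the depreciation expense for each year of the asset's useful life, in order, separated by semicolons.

Depreciable base = $153,508 − $16,100 = $137,408.
Year 1: ⌊$153,508 × 125%/7⌋ = $27,412. Book value $126,096.
Year 2: ⌊$126,096 × 125%/7⌋ = $22,517. Book value $103,579.
Year 3: ⌊$103,579 × 125%/7⌋ = $18,496. Book value $85,083.
Year 4: ⌊$85,083 × 125%/7⌋ = $15,193. Book value $69,890.
Year 5: ⌊$69,890 × 125%/7⌋ = $12,480. Book value $57,410.
Year 6: ⌊$57,410 × 125%/7⌋ = $10,251. Book value $47,159.
Year 7 (final): $47,159 − $16,100 = $31,059. Book value $16,100.

$27,412; $22,517; $18,496; $15,193; $12,480; $10,251; $31,059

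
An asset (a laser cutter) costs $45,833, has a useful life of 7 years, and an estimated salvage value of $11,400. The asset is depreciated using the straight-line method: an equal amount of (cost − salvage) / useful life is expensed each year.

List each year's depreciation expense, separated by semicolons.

Depreciable base = $45,833 − $11,400 = $34,433.
Annual expense = $34,433 / 7 = $4,919.
End of year 1: book value $40,914.
End of year 2: book value $35,995.
End of year 3: book value $31,076.
End of year 4: book value $26,157.
End of year 5: book value $21,238.
End of year 6: book value $16,319.
End of year 7: book value $11,400.

$4,919; $4,919; $4,919; $4,919; $4,919; $4,919; $4,919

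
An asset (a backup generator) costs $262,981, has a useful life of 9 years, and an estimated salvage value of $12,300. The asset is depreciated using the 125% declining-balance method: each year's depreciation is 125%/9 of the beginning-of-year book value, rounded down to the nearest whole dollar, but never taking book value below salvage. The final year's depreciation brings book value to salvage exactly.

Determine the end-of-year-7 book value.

Depreciable base = $262,981 − $12,300 = $250,681.
Year 1: ⌊$262,981 × 125%/9⌋ = $36,525. Book value $226,456.
Year 2: ⌊$226,456 × 125%/9⌋ = $31,452. Book value $195,004.
Year 3: ⌊$195,004 × 125%/9⌋ = $27,083. Book value $167,921.
Year 4: ⌊$167,921 × 125%/9⌋ = $23,322. Book value $144,599.
Year 5: ⌊$144,599 × 125%/9⌋ = $20,083. Book value $124,516.
Year 6: ⌊$124,516 × 125%/9⌋ = $17,293. Book value $107,223.
Year 7: ⌊$107,223 × 125%/9⌋ = $14,892. Book value $92,331.

$92,331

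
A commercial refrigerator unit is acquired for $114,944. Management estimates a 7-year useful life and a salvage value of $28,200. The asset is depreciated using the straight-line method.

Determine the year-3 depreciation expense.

$12,392

Depreciable base = $114,944 − $28,200 = $86,744.
Annual expense = $86,744 / 7 = $12,392.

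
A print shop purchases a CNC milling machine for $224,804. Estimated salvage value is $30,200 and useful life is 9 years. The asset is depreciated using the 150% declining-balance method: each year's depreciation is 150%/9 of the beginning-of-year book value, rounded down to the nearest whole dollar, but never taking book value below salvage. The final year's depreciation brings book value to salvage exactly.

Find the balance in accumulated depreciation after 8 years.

$172,520

Depreciable base = $224,804 − $30,200 = $194,604.
Year 1: ⌊$224,804 × 150%/9⌋ = $37,467. Book value $187,337.
Year 2: ⌊$187,337 × 150%/9⌋ = $31,222. Book value $156,115.
Year 3: ⌊$156,115 × 150%/9⌋ = $26,019. Book value $130,096.
Year 4: ⌊$130,096 × 150%/9⌋ = $21,682. Book value $108,414.
Year 5: ⌊$108,414 × 150%/9⌋ = $18,069. Book value $90,345.
Year 6: ⌊$90,345 × 150%/9⌋ = $15,057. Book value $75,288.
Year 7: ⌊$75,288 × 150%/9⌋ = $12,548. Book value $62,740.
Year 8: ⌊$62,740 × 150%/9⌋ = $10,456. Book value $52,284.
Accumulated through year 8 = $224,804 − $52,284 = $172,520.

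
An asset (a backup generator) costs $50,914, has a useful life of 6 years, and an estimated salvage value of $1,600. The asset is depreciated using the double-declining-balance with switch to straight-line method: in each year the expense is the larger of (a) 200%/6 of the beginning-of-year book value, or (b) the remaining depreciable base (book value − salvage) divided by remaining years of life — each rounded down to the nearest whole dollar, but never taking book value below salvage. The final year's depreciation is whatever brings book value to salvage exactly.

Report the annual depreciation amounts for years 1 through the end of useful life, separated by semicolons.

$16,971; $11,314; $7,543; $5,028; $4,229; $4,229

Depreciable base = $50,914 − $1,600 = $49,314.
Year 1: DB = ⌊$50,914 × 200%/6⌋ = $16,971; SL = ⌊$49,314/6⌋ = $8,219 → take DB $16,971. Book value $33,943.
Year 2: DB = ⌊$33,943 × 200%/6⌋ = $11,314; SL = ⌊$32,343/5⌋ = $6,468 → take DB $11,314. Book value $22,629.
Year 3: DB = ⌊$22,629 × 200%/6⌋ = $7,543; SL = ⌊$21,029/4⌋ = $5,257 → take DB $7,543. Book value $15,086.
Year 4: DB = ⌊$15,086 × 200%/6⌋ = $5,028; SL = ⌊$13,486/3⌋ = $4,495 → take DB $5,028. Book value $10,058.
Year 5: DB = ⌊$10,058 × 200%/6⌋ = $3,352; SL = ⌊$8,458/2⌋ = $4,229 → take SL $4,229. Book value $5,829.
Year 6 (final): $5,829 − $1,600 = $4,229. Book value $1,600.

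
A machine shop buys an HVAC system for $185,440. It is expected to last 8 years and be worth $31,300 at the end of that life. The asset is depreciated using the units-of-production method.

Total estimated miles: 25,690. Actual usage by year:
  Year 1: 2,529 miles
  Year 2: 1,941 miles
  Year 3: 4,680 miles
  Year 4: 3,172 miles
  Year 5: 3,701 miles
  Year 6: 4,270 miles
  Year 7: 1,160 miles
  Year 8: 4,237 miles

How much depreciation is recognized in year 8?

$25,422

Depreciable base = $185,440 − $31,300 = $154,140.
Rate = $154,140 / 25,690 miles = $6 per mile.
Year 1: 2,529 × $6 = $15,174. Book value $170,266.
Year 2: 1,941 × $6 = $11,646. Book value $158,620.
Year 3: 4,680 × $6 = $28,080. Book value $130,540.
Year 4: 3,172 × $6 = $19,032. Book value $111,508.
Year 5: 3,701 × $6 = $22,206. Book value $89,302.
Year 6: 4,270 × $6 = $25,620. Book value $63,682.
Year 7: 1,160 × $6 = $6,960. Book value $56,722.
Year 8: 4,237 × $6 = $25,422. Book value $31,300.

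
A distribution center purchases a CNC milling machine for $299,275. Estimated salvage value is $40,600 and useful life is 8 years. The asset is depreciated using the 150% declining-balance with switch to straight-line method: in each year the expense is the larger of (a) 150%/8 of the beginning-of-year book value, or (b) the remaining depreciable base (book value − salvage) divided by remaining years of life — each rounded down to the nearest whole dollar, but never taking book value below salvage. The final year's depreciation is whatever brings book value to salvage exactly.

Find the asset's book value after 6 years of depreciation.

Depreciable base = $299,275 − $40,600 = $258,675.
Year 1: DB = ⌊$299,275 × 150%/8⌋ = $56,114; SL = ⌊$258,675/8⌋ = $32,334 → take DB $56,114. Book value $243,161.
Year 2: DB = ⌊$243,161 × 150%/8⌋ = $45,592; SL = ⌊$202,561/7⌋ = $28,937 → take DB $45,592. Book value $197,569.
Year 3: DB = ⌊$197,569 × 150%/8⌋ = $37,044; SL = ⌊$156,969/6⌋ = $26,161 → take DB $37,044. Book value $160,525.
Year 4: DB = ⌊$160,525 × 150%/8⌋ = $30,098; SL = ⌊$119,925/5⌋ = $23,985 → take DB $30,098. Book value $130,427.
Year 5: DB = ⌊$130,427 × 150%/8⌋ = $24,455; SL = ⌊$89,827/4⌋ = $22,456 → take DB $24,455. Book value $105,972.
Year 6: DB = ⌊$105,972 × 150%/8⌋ = $19,869; SL = ⌊$65,372/3⌋ = $21,790 → take SL $21,790. Book value $84,182.

$84,182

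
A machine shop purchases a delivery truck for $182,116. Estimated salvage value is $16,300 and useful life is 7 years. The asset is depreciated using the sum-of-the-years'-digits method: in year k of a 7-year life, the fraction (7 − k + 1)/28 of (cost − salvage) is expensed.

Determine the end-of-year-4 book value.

Depreciable base = $182,116 − $16,300 = $165,816.
Sum of the years' digits = 7+6+5+4+3+2+1 = 28.
Year 1: $165,816 × 7/28 = $41,454. Book value $140,662.
Year 2: $165,816 × 6/28 = $35,532. Book value $105,130.
Year 3: $165,816 × 5/28 = $29,610. Book value $75,520.
Year 4: $165,816 × 4/28 = $23,688. Book value $51,832.

$51,832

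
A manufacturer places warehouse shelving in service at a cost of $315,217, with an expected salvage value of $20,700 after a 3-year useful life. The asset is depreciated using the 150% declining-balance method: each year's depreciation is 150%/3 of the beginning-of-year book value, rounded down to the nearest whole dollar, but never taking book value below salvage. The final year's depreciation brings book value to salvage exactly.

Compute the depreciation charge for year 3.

$58,105

Depreciable base = $315,217 − $20,700 = $294,517.
Year 1: ⌊$315,217 × 150%/3⌋ = $157,608. Book value $157,609.
Year 2: ⌊$157,609 × 150%/3⌋ = $78,804. Book value $78,805.
Year 3 (final): $78,805 − $20,700 = $58,105. Book value $20,700.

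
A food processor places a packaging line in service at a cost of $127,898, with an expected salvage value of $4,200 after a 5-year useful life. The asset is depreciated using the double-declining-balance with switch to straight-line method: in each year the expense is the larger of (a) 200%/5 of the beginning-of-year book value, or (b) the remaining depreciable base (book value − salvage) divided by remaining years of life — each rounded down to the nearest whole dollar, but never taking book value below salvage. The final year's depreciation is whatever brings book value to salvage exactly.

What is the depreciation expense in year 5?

$11,714

Depreciable base = $127,898 − $4,200 = $123,698.
Year 1: DB = ⌊$127,898 × 200%/5⌋ = $51,159; SL = ⌊$123,698/5⌋ = $24,739 → take DB $51,159. Book value $76,739.
Year 2: DB = ⌊$76,739 × 200%/5⌋ = $30,695; SL = ⌊$72,539/4⌋ = $18,134 → take DB $30,695. Book value $46,044.
Year 3: DB = ⌊$46,044 × 200%/5⌋ = $18,417; SL = ⌊$41,844/3⌋ = $13,948 → take DB $18,417. Book value $27,627.
Year 4: DB = ⌊$27,627 × 200%/5⌋ = $11,050; SL = ⌊$23,427/2⌋ = $11,713 → take SL $11,713. Book value $15,914.
Year 5 (final): $15,914 − $4,200 = $11,714. Book value $4,200.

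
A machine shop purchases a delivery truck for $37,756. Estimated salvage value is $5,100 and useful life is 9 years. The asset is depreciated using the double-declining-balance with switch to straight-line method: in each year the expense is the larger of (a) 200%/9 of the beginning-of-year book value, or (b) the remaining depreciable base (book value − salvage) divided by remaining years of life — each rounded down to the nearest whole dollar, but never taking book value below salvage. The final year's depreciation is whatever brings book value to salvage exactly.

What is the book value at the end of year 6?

Depreciable base = $37,756 − $5,100 = $32,656.
Year 1: DB = ⌊$37,756 × 200%/9⌋ = $8,390; SL = ⌊$32,656/9⌋ = $3,628 → take DB $8,390. Book value $29,366.
Year 2: DB = ⌊$29,366 × 200%/9⌋ = $6,525; SL = ⌊$24,266/8⌋ = $3,033 → take DB $6,525. Book value $22,841.
Year 3: DB = ⌊$22,841 × 200%/9⌋ = $5,075; SL = ⌊$17,741/7⌋ = $2,534 → take DB $5,075. Book value $17,766.
Year 4: DB = ⌊$17,766 × 200%/9⌋ = $3,948; SL = ⌊$12,666/6⌋ = $2,111 → take DB $3,948. Book value $13,818.
Year 5: DB = ⌊$13,818 × 200%/9⌋ = $3,070; SL = ⌊$8,718/5⌋ = $1,743 → take DB $3,070. Book value $10,748.
Year 6: DB = ⌊$10,748 × 200%/9⌋ = $2,388; SL = ⌊$5,648/4⌋ = $1,412 → take DB $2,388. Book value $8,360.

$8,360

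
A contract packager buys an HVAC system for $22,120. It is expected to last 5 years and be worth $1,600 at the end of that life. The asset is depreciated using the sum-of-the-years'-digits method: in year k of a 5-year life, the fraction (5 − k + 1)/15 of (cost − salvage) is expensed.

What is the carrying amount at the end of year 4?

$2,968

Depreciable base = $22,120 − $1,600 = $20,520.
Sum of the years' digits = 5+4+3+2+1 = 15.
Year 1: $20,520 × 5/15 = $6,840. Book value $15,280.
Year 2: $20,520 × 4/15 = $5,472. Book value $9,808.
Year 3: $20,520 × 3/15 = $4,104. Book value $5,704.
Year 4: $20,520 × 2/15 = $2,736. Book value $2,968.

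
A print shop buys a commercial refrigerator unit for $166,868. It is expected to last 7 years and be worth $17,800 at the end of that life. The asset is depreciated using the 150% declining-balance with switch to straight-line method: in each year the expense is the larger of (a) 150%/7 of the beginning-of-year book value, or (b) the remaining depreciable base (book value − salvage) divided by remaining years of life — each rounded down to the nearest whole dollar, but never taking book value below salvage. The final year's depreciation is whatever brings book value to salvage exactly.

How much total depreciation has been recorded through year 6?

$133,802

Depreciable base = $166,868 − $17,800 = $149,068.
Year 1: DB = ⌊$166,868 × 150%/7⌋ = $35,757; SL = ⌊$149,068/7⌋ = $21,295 → take DB $35,757. Book value $131,111.
Year 2: DB = ⌊$131,111 × 150%/7⌋ = $28,095; SL = ⌊$113,311/6⌋ = $18,885 → take DB $28,095. Book value $103,016.
Year 3: DB = ⌊$103,016 × 150%/7⌋ = $22,074; SL = ⌊$85,216/5⌋ = $17,043 → take DB $22,074. Book value $80,942.
Year 4: DB = ⌊$80,942 × 150%/7⌋ = $17,344; SL = ⌊$63,142/4⌋ = $15,785 → take DB $17,344. Book value $63,598.
Year 5: DB = ⌊$63,598 × 150%/7⌋ = $13,628; SL = ⌊$45,798/3⌋ = $15,266 → take SL $15,266. Book value $48,332.
Year 6: DB = ⌊$48,332 × 150%/7⌋ = $10,356; SL = ⌊$30,532/2⌋ = $15,266 → take SL $15,266. Book value $33,066.
Accumulated through year 6 = $166,868 − $33,066 = $133,802.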